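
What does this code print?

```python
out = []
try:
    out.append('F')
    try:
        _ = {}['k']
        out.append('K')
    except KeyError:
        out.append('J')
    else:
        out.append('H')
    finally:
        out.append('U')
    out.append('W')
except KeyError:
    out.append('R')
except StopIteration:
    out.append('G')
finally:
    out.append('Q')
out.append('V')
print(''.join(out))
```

Execution trace: 'F' (try body) → 'J' (inner except KeyError) → 'U' (inner finally) → 'W' (try body, no exception) → 'Q' (finally) → 'V' (after the try/except). Output: FJUWQV

Answer: FJUWQV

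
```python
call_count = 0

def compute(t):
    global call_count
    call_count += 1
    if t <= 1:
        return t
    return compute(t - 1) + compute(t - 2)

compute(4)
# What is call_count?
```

Calls(t) = 1 + Calls(t-1) + Calls(t-2); Calls(0)=Calls(1)=1. For t=4 this gives 9.

Answer: 9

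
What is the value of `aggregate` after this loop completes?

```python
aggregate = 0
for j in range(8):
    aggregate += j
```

Sum of 0 to 7 = 28
`aggregate` takes the values: 0 → 1 → 3 → 6 → 10 → 15 → 21 → 28

Answer: 28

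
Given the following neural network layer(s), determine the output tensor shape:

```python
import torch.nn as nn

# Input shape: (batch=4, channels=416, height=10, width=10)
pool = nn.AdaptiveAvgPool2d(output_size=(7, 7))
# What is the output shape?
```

Input: (4, 416, 10, 10) -> Output: (4, 416, 7, 7)

Answer: (4, 416, 7, 7)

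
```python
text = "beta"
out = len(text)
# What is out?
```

Trace:
`text = "beta"` → text = 'beta'
`out = len(text)` → out = 4
So out = 4

Answer: 4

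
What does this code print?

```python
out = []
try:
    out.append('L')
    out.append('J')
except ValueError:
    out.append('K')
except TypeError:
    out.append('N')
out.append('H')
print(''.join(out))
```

Execution trace: 'L' (try body) → 'J' (try body, no exception) → 'H' (after the try/except). Output: LJH

Answer: LJH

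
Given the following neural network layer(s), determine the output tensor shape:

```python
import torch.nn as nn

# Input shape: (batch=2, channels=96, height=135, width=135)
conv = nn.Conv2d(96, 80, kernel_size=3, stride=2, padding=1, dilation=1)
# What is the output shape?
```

Input: (2, 96, 135, 135) -> Output: (2, 80, 68, 68)

Answer: (2, 80, 68, 68)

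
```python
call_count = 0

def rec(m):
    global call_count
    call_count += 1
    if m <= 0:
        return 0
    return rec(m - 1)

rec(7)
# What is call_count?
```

Linear recursion stepping by 1: 8 calls from m=7 down to ≤0.

Answer: 8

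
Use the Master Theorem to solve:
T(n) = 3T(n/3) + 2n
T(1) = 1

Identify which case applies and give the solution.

a=3, b=3, f(n)=2n. log_3(3) = 1. Since c=1 = 1, Case 2 applies: T(n) = Θ(n^log_b(a) · log n) = O(n log n).

Answer: O(n log n) - Case 2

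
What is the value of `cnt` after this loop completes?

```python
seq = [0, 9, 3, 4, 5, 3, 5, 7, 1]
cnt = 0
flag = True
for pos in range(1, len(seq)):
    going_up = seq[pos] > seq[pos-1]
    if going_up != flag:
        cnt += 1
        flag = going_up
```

Count direction changes in [0, 9, 3, 4, 5, 3, 5, 7, 1]
`cnt` takes the values: 0 → 1 → 2 → 3 → 4 → 5

Answer: 5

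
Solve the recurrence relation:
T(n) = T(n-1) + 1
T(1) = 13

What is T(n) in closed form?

Unrolling: T(n) = T(1) + 1·(n-1) = 13 + 1(n-1) = n + 12.

Answer: T(n) = n + 12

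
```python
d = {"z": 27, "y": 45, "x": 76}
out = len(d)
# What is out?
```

Trace:
`d = {"z": 27, "y": 45, "x": 76}` → d = {'z': 27, 'y': 45, 'x': 76}
`out = len(d)` → out = 3
So out = 3

Answer: 3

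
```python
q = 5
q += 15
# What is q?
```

Trace:
`q = 5` → q = 5
`q += 15` → q = 20
So q = 20

Answer: 20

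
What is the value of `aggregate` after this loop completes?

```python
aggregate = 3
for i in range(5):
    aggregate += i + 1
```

Start at 3, add 1 to 5 = 18
`aggregate` takes the values: 3 → 4 → 6 → 9 → 13 → 18

Answer: 18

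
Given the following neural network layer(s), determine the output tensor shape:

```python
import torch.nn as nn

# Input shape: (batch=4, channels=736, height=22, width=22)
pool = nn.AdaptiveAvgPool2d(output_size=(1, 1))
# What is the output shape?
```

Input: (4, 736, 22, 22) -> Output: (4, 736, 1, 1)

Answer: (4, 736, 1, 1)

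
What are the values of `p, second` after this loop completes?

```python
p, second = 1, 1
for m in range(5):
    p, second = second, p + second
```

Fibonacci: after 5 iterations
`p, second` takes the values: (1, 1) → (1, 2) → (2, 3) → (3, 5) → (5, 8) → (8, 13)

Answer: 8, 13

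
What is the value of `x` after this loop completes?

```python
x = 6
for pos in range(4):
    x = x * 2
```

Multiply by 2, 4 times: 6 * 2^4 = 96
`x` takes the values: 6 → 12 → 24 → 48 → 96

Answer: 96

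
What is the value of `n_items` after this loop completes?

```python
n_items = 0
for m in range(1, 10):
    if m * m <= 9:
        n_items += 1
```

Count numbers where m² ≤ 9
`n_items` takes the values: 0 → 1 → 2 → 3

Answer: 3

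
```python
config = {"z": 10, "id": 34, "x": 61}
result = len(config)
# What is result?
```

Trace:
`config = {"z": 10, "id": 34, "x": 61}` → config = {'z': 10, 'id': 34, 'x': 61}
`result = len(config)` → result = 3
So result = 3

Answer: 3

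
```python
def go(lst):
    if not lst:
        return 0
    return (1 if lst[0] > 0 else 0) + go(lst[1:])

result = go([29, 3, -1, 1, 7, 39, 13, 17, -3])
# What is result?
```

Count of positive elements in [29, 3, -1, 1, 7, 39, 13, 17, -3] = 7

Answer: 7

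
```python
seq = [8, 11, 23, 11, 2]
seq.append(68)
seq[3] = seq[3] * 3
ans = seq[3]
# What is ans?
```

Trace:
`seq = [8, 11, 23, 11, 2]` → seq = [8, 11, 23, 11, 2]
`seq.append(68)` → seq = [8, 11, 23, 11, 2, 68]
`seq[3] = seq[3] * 3` → seq = [8, 11, 23, 33, 2, 68]
`ans = seq[3]` → ans = 33
So ans = 33

Answer: 33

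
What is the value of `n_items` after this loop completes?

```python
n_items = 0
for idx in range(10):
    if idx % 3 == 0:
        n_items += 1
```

Count numbers divisible by 3 in range(10)
`n_items` takes the values: 0 → 1 → 2 → 3 → 4

Answer: 4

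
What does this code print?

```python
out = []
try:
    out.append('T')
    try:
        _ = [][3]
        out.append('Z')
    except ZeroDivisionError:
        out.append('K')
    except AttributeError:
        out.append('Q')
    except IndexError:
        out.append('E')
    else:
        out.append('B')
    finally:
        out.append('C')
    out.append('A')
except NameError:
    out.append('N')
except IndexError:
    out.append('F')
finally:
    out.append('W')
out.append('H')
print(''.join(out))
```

Execution trace: 'T' (try body) → 'E' (inner except IndexError) → 'C' (inner finally) → 'A' (try body, no exception) → 'W' (finally) → 'H' (after the try/except). Output: TECAWH

Answer: TECAWH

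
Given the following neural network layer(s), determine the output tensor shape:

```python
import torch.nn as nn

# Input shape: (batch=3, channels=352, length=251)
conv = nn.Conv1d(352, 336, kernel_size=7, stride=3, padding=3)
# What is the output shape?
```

Input: (3, 352, 251) -> Output: (3, 336, 84)

Answer: (3, 336, 84)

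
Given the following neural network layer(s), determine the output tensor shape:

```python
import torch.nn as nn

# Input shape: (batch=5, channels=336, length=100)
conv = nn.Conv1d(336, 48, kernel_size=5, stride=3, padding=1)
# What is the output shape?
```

Input: (5, 336, 100) -> Output: (5, 48, 33)

Answer: (5, 48, 33)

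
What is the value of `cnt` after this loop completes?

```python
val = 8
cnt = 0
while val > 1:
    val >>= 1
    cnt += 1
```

Count right shifts until 1
`cnt` takes the values: 0 → 1 → 2 → 3

Answer: 3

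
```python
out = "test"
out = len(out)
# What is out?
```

Trace:
`out = "test"` → out = 'test'
`out = len(out)` → out = 4
So out = 4

Answer: 4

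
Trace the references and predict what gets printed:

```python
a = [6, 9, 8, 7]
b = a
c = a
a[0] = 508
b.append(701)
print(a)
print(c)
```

Key concept: multiple aliases.
Step by step:
`a = [6, 9, 8, 7]` → a = [6, 9, 8, 7]
`b = a` → b = [6, 9, 8, 7] (same object as a)
`c = a` → c = [6, 9, 8, 7] (same object as a, b)
`a[0] = 508` → a = [508, 9, 8, 7] (same object as b, c); b = [508, 9, 8, 7] (same object as a, c); c = [508, 9, 8, 7] (same object as a, b)
`b.append(701)` → a = [508, 9, 8, 7, 701] (same object as b, c); b = [508, 9, 8, 7, 701] (same object as a, c); c = [508, 9, 8, 7, 701] (same object as a, b)
`print(a)` → prints [508, 9, 8, 7, 701]
`print(c)` → prints [508, 9, 8, 7, 701]

Answer:
[508, 9, 8, 7, 701]
[508, 9, 8, 7, 701]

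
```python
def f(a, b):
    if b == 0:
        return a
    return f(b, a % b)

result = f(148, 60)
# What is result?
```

f(148, 60) -> f(60, 28) -> f(28, 4) -> f(4, 0) -> 4

Answer: 4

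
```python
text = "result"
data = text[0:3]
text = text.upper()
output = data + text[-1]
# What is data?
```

Trace:
`text = "result"` → text = 'result'
`data = text[0:3]` → data = 'res'
`text = text.upper()` → text = 'RESULT'
`output = data + text[-1]` → output = 'resT'
So data = 'res'

Answer: 'res'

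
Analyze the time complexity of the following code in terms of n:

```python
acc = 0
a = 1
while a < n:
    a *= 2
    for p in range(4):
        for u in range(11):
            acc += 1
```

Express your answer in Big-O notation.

Each loop level contributes: log n × 1 × 1. Multiplying the contributions gives O(log n).

Answer: O(log n)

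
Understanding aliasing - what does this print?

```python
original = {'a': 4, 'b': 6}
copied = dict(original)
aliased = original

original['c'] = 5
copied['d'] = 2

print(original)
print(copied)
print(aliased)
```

Key concept: dict() creates copy, assignment creates alias.
Step by step:
`original = {'a': 4, 'b': 6}` → original = {'a': 4, 'b': 6}
`copied = dict(original)` → copied = {'a': 4, 'b': 6}
`aliased = original` → aliased = {'a': 4, 'b': 6} (same object as original)
`original['c'] = 5` → original = {'a': 4, 'b': 6, 'c': 5} (same object as aliased); aliased = {'a': 4, 'b': 6, 'c': 5} (same object as original)
`copied['d'] = 2` → copied = {'a': 4, 'b': 6, 'd': 2}
`print(original)` → prints {'a': 4, 'b': 6, 'c': 5}
`print(copied)` → prints {'a': 4, 'b': 6, 'd': 2}
`print(aliased)` → prints {'a': 4, 'b': 6, 'c': 5}

Answer:
{'a': 4, 'b': 6, 'c': 5}
{'a': 4, 'b': 6, 'd': 2}
{'a': 4, 'b': 6, 'c': 5}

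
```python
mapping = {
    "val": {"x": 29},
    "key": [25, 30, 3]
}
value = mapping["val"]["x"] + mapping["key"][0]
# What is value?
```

Trace:
`mapping = { ...` → mapping = {'val': {'x': 29}, 'key': [25, 30, 3]}
`value = mapping["val"]["x"] + mapping["key"][0]` → value = 54
So value = 54

Answer: 54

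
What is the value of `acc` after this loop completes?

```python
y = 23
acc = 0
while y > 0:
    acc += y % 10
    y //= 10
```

Sum digits of 23
`acc` takes the values: 0 → 3 → 5

Answer: 5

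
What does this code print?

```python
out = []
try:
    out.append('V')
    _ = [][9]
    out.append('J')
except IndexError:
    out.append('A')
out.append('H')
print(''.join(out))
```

Execution trace: 'V' (try body) → 'A' (except IndexError) → 'H' (after the try/except). Output: VAH

Answer: VAH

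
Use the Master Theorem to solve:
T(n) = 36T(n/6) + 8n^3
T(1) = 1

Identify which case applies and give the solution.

a=36, b=6, f(n)=8n^3. log_6(36) = 2. Since c=3 > 2 and the regularity condition holds (36(n/6)^3 = (36/6^3)n^3 with 36/6^3 < 1), Case 3 applies: T(n) = Θ(f(n)) = O(n^3).

Answer: O(n^3) - Case 3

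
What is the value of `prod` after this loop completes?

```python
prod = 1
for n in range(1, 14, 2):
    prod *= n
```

Product of 1, 3, 5, ... up to 13
`prod` takes the values: 1 → 3 → 15 → 105 → 945 → 10395 → 135135

Answer: 135135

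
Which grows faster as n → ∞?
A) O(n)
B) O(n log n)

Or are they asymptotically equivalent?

O(n) vs O(n log n): Higher order terms dominate.

Answer: B) O(n log n) grows faster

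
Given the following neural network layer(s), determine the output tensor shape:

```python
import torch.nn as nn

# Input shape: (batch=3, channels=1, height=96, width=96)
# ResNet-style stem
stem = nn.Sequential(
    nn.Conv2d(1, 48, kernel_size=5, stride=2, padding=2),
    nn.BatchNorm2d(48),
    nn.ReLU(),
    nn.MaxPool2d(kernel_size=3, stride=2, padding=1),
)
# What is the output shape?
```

Input: (3, 1, 96, 96) -> after Conv2d 5x5 stride=2: (3, 48, 48, 48) -> Output: (3, 48, 24, 24)

Answer: (3, 48, 24, 24)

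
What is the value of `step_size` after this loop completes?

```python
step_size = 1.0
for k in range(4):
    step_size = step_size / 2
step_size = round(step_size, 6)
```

Halving LR 4 times: 1 / 2^4
`step_size` takes the values: 1.0 → 0.5 → 0.25 → 0.125 → 0.0625

Answer: 0.0625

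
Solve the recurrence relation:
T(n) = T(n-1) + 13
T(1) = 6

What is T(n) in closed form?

Unrolling: T(n) = T(1) + 13·(n-1) = 6 + 13(n-1) = 13n - 7.

Answer: T(n) = 13n - 7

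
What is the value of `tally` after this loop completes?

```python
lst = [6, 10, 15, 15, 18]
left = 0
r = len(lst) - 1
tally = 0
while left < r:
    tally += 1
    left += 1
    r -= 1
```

Iterations until pointers meet (list length 5)
`tally` takes the values: 0 → 1 → 2

Answer: 2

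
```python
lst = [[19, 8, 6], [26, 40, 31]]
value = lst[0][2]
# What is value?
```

Trace:
`lst = [[19, 8, 6], [26, 40, 31]]` → lst = [[19, 8, 6], [26, 40, 31]]
`value = lst[0][2]` → value = 6
So value = 6

Answer: 6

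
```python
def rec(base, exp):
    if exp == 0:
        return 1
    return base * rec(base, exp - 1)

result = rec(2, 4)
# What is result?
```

rec(2, 4) = 2 * 2 * 2 * 2 = 16

Answer: 16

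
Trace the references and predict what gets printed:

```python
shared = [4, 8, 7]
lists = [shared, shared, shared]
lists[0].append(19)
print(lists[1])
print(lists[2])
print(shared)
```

Key concept: list of same reference.
Step by step:
`shared = [4, 8, 7]` → shared = [4, 8, 7]
`lists = [shared, shared, shared]` → lists = [[4, 8, 7], [4, 8, 7], [4, 8, 7]]
`lists[0].append(19)` → shared = [4, 8, 7, 19]; lists = [[4, 8, 7, 19], [4, 8, 7, 19], [4, 8, 7, 19]]
`print(lists[1])` → prints [4, 8, 7, 19]
`print(lists[2])` → prints [4, 8, 7, 19]
`print(shared)` → prints [4, 8, 7, 19]

Answer:
[4, 8, 7, 19]
[4, 8, 7, 19]
[4, 8, 7, 19]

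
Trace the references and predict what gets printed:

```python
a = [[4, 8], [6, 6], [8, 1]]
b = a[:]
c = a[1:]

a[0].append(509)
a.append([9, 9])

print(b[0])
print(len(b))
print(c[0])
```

Key concept: slice with nested mutation.
Step by step:
`a = [[4, 8], [6, 6], [8, 1]]` → a = [[4, 8], [6, 6], [8, 1]]
`b = a[:]` → b = [[4, 8], [6, 6], [8, 1]]
`c = a[1:]` → c = [[6, 6], [8, 1]]
`a[0].append(509)` → a = [[4, 8, 509], [6, 6], [8, 1]]; b = [[4, 8, 509], [6, 6], [8, 1]]
`a.append([9, 9])` → a = [[4, 8, 509], [6, 6], [8, 1], [9, 9]]
`print(b[0])` → prints [4, 8, 509]
`print(len(b))` → prints 3
`print(c[0])` → prints [6, 6]

Answer:
[4, 8, 509]
3
[6, 6]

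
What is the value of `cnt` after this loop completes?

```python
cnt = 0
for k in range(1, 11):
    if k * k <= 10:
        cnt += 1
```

Count numbers where k² ≤ 10
`cnt` takes the values: 0 → 1 → 2 → 3

Answer: 3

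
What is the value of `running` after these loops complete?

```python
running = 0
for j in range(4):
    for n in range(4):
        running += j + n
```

Sum of all j+n for j,n in 4x4
`running` takes the values: 0 → 1 → 3 → 6 → 7 → 9 → 12 → 16 → 18 → 21 → 25 → 30 → 33 → 37 → 42 → 48

Answer: 48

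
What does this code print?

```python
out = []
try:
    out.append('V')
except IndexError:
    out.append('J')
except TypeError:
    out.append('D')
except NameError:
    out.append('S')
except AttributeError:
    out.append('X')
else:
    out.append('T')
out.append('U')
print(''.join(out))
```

Execution trace: 'V' (try body, no exception) → 'T' (else) → 'U' (after the try/except). Output: VTU

Answer: VTU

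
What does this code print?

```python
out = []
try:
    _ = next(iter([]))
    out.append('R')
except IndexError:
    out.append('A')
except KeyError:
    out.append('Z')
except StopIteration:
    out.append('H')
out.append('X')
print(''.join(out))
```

Execution trace: 'H' (except StopIteration) → 'X' (after the try/except). Output: HX

Answer: HX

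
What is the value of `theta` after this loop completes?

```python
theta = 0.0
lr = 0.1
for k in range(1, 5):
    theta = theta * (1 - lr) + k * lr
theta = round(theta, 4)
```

Moving average with lr=0.1
`theta` takes the values: 0.0 → 0.1 → 0.29 → 0.561 → 0.9049

Answer: 0.9049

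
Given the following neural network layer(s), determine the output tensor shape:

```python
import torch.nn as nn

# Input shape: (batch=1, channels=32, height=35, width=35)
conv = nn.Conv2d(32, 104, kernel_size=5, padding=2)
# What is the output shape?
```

Input: (1, 32, 35, 35) -> Output: (1, 104, 35, 35)

Answer: (1, 104, 35, 35)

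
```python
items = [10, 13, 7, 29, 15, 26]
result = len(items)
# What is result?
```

Trace:
`items = [10, 13, 7, 29, 15, 26]` → items = [10, 13, 7, 29, 15, 26]
`result = len(items)` → result = 6
So result = 6

Answer: 6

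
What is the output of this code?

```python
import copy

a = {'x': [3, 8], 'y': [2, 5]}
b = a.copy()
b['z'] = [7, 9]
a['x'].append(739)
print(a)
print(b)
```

Key concept: shallow copy of dict with mutable values.
Step by step:
`a = {'x': [3, 8], 'y': [2, 5]}` → a = {'x': [3, 8], 'y': [2, 5]}
`b = a.copy()` → b = {'x': [3, 8], 'y': [2, 5]}
`b['z'] = [7, 9]` → b = {'x': [3, 8], 'y': [2, 5], 'z': [7, 9]}
`a['x'].append(739)` → a = {'x': [3, 8, 739], 'y': [2, 5]}; b = {'x': [3, 8, 739], 'y': [2, 5], 'z': [7, 9]}
`print(a)` → prints {'x': [3, 8, 739], 'y': [2, 5]}
`print(b)` → prints {'x': [3, 8, 739], 'y': [2, 5], 'z': [7, 9]}

Answer:
{'x': [3, 8, 739], 'y': [2, 5]}
{'x': [3, 8, 739], 'y': [2, 5], 'z': [7, 9]}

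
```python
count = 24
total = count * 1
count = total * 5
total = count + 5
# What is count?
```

Trace:
`count = 24` → count = 24
`total = count * 1` → total = 24
`count = total * 5` → count = 120
`total = count + 5` → total = 125
So count = 120

Answer: 120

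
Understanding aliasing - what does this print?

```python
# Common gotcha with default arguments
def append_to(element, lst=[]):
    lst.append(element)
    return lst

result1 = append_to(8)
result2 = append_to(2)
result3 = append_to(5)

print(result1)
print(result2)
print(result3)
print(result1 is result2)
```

Key concept: mutable default argument gotcha.
Step by step:
`result1 = append_to(8)` → result1 = [8]
`result2 = append_to(2)` → result1 = [8, 2] (same object as result2); result2 = [8, 2] (same object as result1)
`result3 = append_to(5)` → result1 = [8, 2, 5] (same object as result2, result3); result2 = [8, 2, 5] (same object as result1, result3); result3 = [8, 2, 5] (same object as result1, result2)
`print(result1)` → prints [8, 2, 5]
`print(result2)` → prints [8, 2, 5]
`print(result3)` → prints [8, 2, 5]
`print(result1 is result2)` → prints True

Answer:
[8, 2, 5]
[8, 2, 5]
[8, 2, 5]
True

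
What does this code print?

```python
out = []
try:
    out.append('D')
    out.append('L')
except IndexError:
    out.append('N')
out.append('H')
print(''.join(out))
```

Execution trace: 'D' (try body) → 'L' (try body, no exception) → 'H' (after the try/except). Output: DLH

Answer: DLH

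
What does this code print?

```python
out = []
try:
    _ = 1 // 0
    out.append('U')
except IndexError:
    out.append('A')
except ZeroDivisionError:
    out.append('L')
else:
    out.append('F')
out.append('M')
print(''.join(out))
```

Execution trace: 'L' (except ZeroDivisionError) → 'M' (after the try/except). Output: LM

Answer: LM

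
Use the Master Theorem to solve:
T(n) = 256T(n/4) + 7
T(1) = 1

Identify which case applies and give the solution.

a=256, b=4, f(n)=7. log_4(256) = 4. Since c=0 < 4, Case 1 applies: T(n) = Θ(n^log_b(a)) = O(n^4).

Answer: O(n^4) - Case 1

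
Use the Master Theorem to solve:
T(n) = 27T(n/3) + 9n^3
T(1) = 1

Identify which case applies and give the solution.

a=27, b=3, f(n)=9n^3. log_3(27) = 3. Since c=3 = 3, Case 2 applies: T(n) = Θ(n^log_b(a) · log n) = O(n^3 log n).

Answer: O(n^3 log n) - Case 2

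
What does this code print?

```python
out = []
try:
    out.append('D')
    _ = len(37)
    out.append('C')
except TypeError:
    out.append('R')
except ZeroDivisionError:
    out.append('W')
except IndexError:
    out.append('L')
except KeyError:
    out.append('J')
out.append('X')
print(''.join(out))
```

Execution trace: 'D' (try body) → 'R' (except TypeError) → 'X' (after the try/except). Output: DRX

Answer: DRX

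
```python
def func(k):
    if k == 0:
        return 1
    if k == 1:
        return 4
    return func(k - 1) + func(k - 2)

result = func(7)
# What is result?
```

Build up from base cases: func(0)=1, func(1)=4, func(2)=5, func(3)=9, func(4)=14, func(5)=23, func(6)=37, ..., func(7)=60

Answer: 60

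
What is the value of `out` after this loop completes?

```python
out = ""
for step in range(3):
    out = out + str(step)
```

Concatenate digits 0 to 2
`out` takes the values: "" → "0" → "01" → "012"

Answer: "012"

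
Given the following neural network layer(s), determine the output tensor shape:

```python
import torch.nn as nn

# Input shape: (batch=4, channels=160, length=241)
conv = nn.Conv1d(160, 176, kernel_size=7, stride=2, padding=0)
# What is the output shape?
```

Input: (4, 160, 241) -> Output: (4, 176, 118)

Answer: (4, 176, 118)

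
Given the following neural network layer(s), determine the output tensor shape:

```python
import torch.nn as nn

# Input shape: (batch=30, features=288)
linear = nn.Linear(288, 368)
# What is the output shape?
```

Input: (30, 288) -> Output: (30, 368)

Answer: (30, 368)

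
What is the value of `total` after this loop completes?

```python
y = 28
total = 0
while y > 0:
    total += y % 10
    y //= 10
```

Sum digits of 28
`total` takes the values: 0 → 8 → 10

Answer: 10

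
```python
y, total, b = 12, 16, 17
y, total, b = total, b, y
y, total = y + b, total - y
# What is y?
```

Trace:
`y, total, b = 12, 16, 17` → y = 12; total = 16; b = 17
`y, total, b = total, b, y` → y = 16; total = 17; b = 12
`y, total = y + b, total - y` → y = 28; total = 1
So y = 28

Answer: 28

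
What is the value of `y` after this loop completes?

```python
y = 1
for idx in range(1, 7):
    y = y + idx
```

Start at 1, add 1 through 6
`y` takes the values: 1 → 2 → 4 → 7 → 11 → 16 → 22

Answer: 22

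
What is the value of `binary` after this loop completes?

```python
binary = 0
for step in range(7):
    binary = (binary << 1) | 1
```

Build 7 consecutive 1-bits: 0b1111111
`binary` takes the values: 0 → 1 → 3 → 7 → 15 → 31 → 63 → 127

Answer: 127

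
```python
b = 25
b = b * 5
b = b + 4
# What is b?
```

Trace:
`b = 25` → b = 25
`b = b * 5` → b = 125
`b = b + 4` → b = 129
So b = 129

Answer: 129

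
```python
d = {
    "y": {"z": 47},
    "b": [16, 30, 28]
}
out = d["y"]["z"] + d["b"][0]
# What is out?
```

Trace:
`d = { ...` → d = {'y': {'z': 47}, 'b': [16, 30, 28]}
`out = d["y"]["z"] + d["b"][0]` → out = 63
So out = 63

Answer: 63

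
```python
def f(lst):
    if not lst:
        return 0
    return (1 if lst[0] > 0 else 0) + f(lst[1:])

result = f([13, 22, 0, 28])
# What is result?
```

Count of positive elements in [13, 22, 0, 28] = 3

Answer: 3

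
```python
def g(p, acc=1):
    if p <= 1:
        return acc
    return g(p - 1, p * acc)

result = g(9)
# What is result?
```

Accumulator trace (n, acc): (9, 1) -> (8, 9) -> (7, 72) -> (6, 504) -> (5, 3024) -> (4, 15120) -> (3, 60480) -> (2, 181440) -> (1, 362880) -> return 362880

Answer: 362880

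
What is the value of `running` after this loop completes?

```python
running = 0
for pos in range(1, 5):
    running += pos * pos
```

Sum of squares 1² to 4² = 30
`running` takes the values: 0 → 1 → 5 → 14 → 30

Answer: 30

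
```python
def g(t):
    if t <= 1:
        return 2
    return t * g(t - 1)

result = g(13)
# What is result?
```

g(13) = 13 * 12 * 11 * 10 * 9 * 8 * 7 * 6 * 5 * 4 * 3 * 2 * 2 = 12454041600

Answer: 12454041600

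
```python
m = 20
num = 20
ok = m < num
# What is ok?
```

Trace:
`m = 20` → m = 20
`num = 20` → num = 20
`ok = m < num` → ok = False
So ok = False

Answer: False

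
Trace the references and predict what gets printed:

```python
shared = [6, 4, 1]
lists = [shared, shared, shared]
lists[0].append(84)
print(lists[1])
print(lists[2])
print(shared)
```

Key concept: list of same reference.
Step by step:
`shared = [6, 4, 1]` → shared = [6, 4, 1]
`lists = [shared, shared, shared]` → lists = [[6, 4, 1], [6, 4, 1], [6, 4, 1]]
`lists[0].append(84)` → shared = [6, 4, 1, 84]; lists = [[6, 4, 1, 84], [6, 4, 1, 84], [6, 4, 1, 84]]
`print(lists[1])` → prints [6, 4, 1, 84]
`print(lists[2])` → prints [6, 4, 1, 84]
`print(shared)` → prints [6, 4, 1, 84]

Answer:
[6, 4, 1, 84]
[6, 4, 1, 84]
[6, 4, 1, 84]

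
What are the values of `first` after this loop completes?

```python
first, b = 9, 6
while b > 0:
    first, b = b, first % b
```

GCD of 9 and 6
`first` takes the values: 9 → 6 → 3

Answer: 3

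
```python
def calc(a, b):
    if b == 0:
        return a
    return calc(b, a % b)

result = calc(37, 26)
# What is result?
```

calc(37, 26) -> calc(26, 11) -> calc(11, 4) -> calc(4, 3) -> calc(3, 1) -> calc(1, 0) -> 1

Answer: 1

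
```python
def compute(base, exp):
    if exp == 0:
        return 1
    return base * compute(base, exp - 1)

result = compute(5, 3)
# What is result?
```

compute(5, 3) = 5 * 5 * 5 = 125

Answer: 125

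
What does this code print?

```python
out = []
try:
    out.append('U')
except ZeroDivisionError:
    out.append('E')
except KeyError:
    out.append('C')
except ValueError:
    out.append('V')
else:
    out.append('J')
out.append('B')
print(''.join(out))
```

Execution trace: 'U' (try body, no exception) → 'J' (else) → 'B' (after the try/except). Output: UJB

Answer: UJB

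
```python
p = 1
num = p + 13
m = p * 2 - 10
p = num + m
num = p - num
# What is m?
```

Trace:
`p = 1` → p = 1
`num = p + 13` → num = 14
`m = p * 2 - 10` → m = -8
`p = num + m` → p = 6
`num = p - num` → num = -8
So m = -8

Answer: -8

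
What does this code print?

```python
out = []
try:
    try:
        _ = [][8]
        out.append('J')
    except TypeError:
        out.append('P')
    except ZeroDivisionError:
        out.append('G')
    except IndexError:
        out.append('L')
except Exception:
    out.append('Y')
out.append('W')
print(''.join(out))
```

Execution trace: 'L' (inner except IndexError) → 'W' (after the try/except). Output: LW

Answer: LW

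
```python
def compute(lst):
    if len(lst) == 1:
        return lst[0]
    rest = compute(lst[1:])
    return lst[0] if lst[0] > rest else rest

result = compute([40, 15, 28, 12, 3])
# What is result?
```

Recursive max over [40, 15, 28, 12, 3] = 40

Answer: 40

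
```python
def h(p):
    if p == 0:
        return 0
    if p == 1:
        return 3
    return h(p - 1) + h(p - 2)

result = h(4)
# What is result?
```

Build up from base cases: h(0)=0, h(1)=3, h(2)=3, h(3)=6, h(4)=9

Answer: 9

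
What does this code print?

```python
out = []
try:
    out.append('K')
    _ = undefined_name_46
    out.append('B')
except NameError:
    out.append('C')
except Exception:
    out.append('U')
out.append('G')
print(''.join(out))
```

Execution trace: 'K' (try body) → 'C' (except NameError) → 'G' (after the try/except). Output: KCG

Answer: KCG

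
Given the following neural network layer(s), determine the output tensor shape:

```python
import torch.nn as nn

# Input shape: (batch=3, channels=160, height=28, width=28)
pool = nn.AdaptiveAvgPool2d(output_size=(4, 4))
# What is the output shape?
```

Input: (3, 160, 28, 28) -> Output: (3, 160, 4, 4)

Answer: (3, 160, 4, 4)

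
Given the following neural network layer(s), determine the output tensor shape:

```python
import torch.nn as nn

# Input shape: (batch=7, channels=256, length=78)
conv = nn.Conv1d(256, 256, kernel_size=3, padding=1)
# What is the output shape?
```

Input: (7, 256, 78) -> Output: (7, 256, 78)

Answer: (7, 256, 78)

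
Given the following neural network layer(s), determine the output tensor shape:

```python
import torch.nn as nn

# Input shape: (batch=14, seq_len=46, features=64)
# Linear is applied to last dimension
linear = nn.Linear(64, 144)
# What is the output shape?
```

Input: (14, 46, 64) -> Output: (14, 46, 144)

Answer: (14, 46, 144)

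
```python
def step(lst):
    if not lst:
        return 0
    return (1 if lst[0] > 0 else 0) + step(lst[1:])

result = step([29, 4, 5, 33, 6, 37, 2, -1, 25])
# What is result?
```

Count of positive elements in [29, 4, 5, 33, 6, 37, 2, -1, 25] = 8

Answer: 8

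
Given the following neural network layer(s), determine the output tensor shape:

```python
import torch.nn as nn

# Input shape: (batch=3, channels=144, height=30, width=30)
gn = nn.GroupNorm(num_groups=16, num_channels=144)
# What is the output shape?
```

Input: (3, 144, 30, 30) -> Output: (3, 144, 30, 30)

Answer: (3, 144, 30, 30)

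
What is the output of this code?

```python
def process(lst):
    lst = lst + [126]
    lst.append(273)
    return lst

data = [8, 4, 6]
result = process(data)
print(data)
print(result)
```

Key concept: rebinding parameter vs mutation.
Step by step:
`data = [8, 4, 6]` → data = [8, 4, 6]
`result = process(data)` → result = [8, 4, 6, 126, 273]
`print(data)` → prints [8, 4, 6]
`print(result)` → prints [8, 4, 6, 126, 273]

Answer:
[8, 4, 6]
[8, 4, 6, 126, 273]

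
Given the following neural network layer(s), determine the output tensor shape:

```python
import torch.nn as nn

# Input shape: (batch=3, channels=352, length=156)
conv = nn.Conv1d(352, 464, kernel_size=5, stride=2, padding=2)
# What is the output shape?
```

Input: (3, 352, 156) -> Output: (3, 464, 78)

Answer: (3, 464, 78)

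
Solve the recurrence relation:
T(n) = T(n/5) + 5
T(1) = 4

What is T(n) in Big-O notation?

Each step divides n by 5 and adds 5. After log_5(n) steps we reach T(1)=4. So T(n) = 5·log_5(n) + 4 = O(log n).

Answer: O(log n)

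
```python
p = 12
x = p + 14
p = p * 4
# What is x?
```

Trace:
`p = 12` → p = 12
`x = p + 14` → x = 26
`p = p * 4` → p = 48
So x = 26

Answer: 26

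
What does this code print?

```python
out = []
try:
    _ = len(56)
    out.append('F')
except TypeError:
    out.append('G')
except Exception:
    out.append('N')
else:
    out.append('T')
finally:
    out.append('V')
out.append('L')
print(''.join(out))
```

Execution trace: 'G' (except TypeError) → 'V' (finally) → 'L' (after the try/except). Output: GVL

Answer: GVL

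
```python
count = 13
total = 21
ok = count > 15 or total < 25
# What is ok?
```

Trace:
`count = 13` → count = 13
`total = 21` → total = 21
`ok = count > 15 or total < 25` → ok = True
So ok = True

Answer: True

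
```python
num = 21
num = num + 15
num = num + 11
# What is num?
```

Trace:
`num = 21` → num = 21
`num = num + 15` → num = 36
`num = num + 11` → num = 47
So num = 47

Answer: 47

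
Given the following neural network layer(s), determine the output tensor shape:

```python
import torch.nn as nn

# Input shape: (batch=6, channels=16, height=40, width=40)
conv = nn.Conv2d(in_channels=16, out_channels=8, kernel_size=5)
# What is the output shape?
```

Input: (6, 16, 40, 40) -> Output: (6, 8, 36, 36)

Answer: (6, 8, 36, 36)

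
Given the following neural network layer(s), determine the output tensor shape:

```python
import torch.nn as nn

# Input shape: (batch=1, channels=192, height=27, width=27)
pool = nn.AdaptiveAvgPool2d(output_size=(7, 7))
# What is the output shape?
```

Input: (1, 192, 27, 27) -> Output: (1, 192, 7, 7)

Answer: (1, 192, 7, 7)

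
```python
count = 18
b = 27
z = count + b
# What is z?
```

Trace:
`count = 18` → count = 18
`b = 27` → b = 27
`z = count + b` → z = 45
So z = 45

Answer: 45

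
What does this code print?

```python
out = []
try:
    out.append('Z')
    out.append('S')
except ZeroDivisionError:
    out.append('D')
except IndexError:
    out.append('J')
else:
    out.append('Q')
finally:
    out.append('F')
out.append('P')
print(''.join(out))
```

Execution trace: 'Z' (try body) → 'S' (try body, no exception) → 'Q' (else) → 'F' (finally) → 'P' (after the try/except). Output: ZSQFP

Answer: ZSQFP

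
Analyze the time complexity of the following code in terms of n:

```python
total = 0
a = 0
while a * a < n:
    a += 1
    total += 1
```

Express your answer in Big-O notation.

Each loop level contributes: √n. Multiplying the contributions gives O(√n).

Answer: O(√n)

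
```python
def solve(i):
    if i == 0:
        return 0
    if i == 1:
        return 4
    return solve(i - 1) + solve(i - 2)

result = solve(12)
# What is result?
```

Build up from base cases: solve(0)=0, solve(1)=4, solve(2)=4, solve(3)=8, solve(4)=12, solve(5)=20, solve(6)=32, ..., solve(12)=576

Answer: 576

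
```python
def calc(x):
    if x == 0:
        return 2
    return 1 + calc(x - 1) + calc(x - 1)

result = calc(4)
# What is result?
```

calc(x) = 1 + 2·calc(x-1), calc(0)=2. Closed form: (2+1)·2^4 - 1 = 47.

Answer: 47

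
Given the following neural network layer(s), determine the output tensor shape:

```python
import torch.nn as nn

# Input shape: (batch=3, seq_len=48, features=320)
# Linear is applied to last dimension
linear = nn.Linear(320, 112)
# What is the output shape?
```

Input: (3, 48, 320) -> Output: (3, 48, 112)

Answer: (3, 48, 112)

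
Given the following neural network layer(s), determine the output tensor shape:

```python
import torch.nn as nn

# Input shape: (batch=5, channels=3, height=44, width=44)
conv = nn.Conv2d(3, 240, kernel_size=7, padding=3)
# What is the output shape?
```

Input: (5, 3, 44, 44) -> Output: (5, 240, 44, 44)

Answer: (5, 240, 44, 44)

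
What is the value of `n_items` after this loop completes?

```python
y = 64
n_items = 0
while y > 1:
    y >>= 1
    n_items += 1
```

Count right shifts until 1
`n_items` takes the values: 0 → 1 → 2 → 3 → 4 → 5 → 6

Answer: 6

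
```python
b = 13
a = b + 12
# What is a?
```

Trace:
`b = 13` → b = 13
`a = b + 12` → a = 25
So a = 25

Answer: 25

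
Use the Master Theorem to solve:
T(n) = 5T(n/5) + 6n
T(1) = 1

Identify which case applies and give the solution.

a=5, b=5, f(n)=6n. log_5(5) = 1. Since c=1 = 1, Case 2 applies: T(n) = Θ(n^log_b(a) · log n) = O(n log n).

Answer: O(n log n) - Case 2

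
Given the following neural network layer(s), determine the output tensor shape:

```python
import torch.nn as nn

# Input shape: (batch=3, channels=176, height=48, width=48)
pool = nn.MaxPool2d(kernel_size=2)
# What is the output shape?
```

Input: (3, 176, 48, 48) -> Output: (3, 176, 24, 24)

Answer: (3, 176, 24, 24)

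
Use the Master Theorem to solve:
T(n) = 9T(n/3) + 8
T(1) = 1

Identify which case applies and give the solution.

a=9, b=3, f(n)=8. log_3(9) = 2. Since c=0 < 2, Case 1 applies: T(n) = Θ(n^log_b(a)) = O(n^2).

Answer: O(n^2) - Case 1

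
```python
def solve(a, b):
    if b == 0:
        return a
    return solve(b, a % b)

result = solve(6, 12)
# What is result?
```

solve(6, 12) -> solve(12, 6) -> solve(6, 0) -> 6

Answer: 6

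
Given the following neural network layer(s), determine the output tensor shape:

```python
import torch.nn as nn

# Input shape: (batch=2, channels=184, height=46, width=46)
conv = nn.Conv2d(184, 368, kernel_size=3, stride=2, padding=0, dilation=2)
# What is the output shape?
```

Input: (2, 184, 46, 46) -> Output: (2, 368, 21, 21)

Answer: (2, 368, 21, 21)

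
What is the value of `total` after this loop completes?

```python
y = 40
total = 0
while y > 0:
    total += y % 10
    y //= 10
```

Sum digits of 40
`total` takes the values: 0 → 4

Answer: 4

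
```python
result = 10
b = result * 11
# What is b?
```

Trace:
`result = 10` → result = 10
`b = result * 11` → b = 110
So b = 110

Answer: 110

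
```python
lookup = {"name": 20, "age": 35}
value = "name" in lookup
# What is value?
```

Trace:
`lookup = {"name": 20, "age": 35}` → lookup = {'name': 20, 'age': 35}
`value = "name" in lookup` → value = True
So value = True

Answer: True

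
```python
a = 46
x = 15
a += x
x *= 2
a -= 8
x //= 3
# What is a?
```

Trace:
`a = 46` → a = 46
`x = 15` → x = 15
`a += x` → a = 61
`x *= 2` → x = 30
`a -= 8` → a = 53
`x //= 3` → x = 10
So a = 53

Answer: 53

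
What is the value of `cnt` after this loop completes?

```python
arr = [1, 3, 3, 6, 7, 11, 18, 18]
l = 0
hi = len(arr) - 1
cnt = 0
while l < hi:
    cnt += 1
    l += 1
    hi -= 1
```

Iterations until pointers meet (list length 8)
`cnt` takes the values: 0 → 1 → 2 → 3 → 4

Answer: 4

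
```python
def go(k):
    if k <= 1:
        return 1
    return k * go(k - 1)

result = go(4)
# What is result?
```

go(4) = 4 * 3 * 2 * 1 = 24

Answer: 24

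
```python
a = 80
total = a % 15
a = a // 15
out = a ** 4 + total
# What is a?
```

Trace:
`a = 80` → a = 80
`total = a % 15` → total = 5
`a = a // 15` → a = 5
`out = a ** 4 + total` → out = 630
So a = 5

Answer: 5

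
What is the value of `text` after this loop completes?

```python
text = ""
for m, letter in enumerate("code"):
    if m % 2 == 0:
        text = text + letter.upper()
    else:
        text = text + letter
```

Uppercase even positions in 'code'
`text` takes the values: "" → "C" → "Co" → "CoD" → "CoDe"

Answer: "CoDe"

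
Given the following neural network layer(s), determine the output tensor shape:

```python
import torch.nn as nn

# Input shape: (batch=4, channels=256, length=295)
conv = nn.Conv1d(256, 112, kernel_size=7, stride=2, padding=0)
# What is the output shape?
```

Input: (4, 256, 295) -> Output: (4, 112, 145)

Answer: (4, 112, 145)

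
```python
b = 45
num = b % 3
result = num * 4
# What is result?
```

Trace:
`b = 45` → b = 45
`num = b % 3` → num = 0
`result = num * 4` → result = 0
So result = 0

Answer: 0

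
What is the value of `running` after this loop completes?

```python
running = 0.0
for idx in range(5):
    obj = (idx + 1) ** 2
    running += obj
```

Sum of squared losses 1² + 2² + ... + 5²
`running` takes the values: 0.0 → 1.0 → 5.0 → 14.0 → 30.0 → 55.0

Answer: 55.0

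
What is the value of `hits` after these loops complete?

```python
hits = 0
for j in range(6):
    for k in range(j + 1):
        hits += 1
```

Triangle: 1 + 2 + ... + 6
`hits` takes the values: 0 → 1 → 2 → 3 → 4 → 5 → 6 → 7 → 8 → 9 → 10 → 11 → 12 → 13 → 14 → 15 → 16 → 17 → 18 → 19 → 20 → 21

Answer: 21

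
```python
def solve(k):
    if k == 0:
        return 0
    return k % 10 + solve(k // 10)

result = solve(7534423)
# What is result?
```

Sum of digits of 7534423: 3 + 2 + 4 + 4 + 3 + 5 + 7 = 28

Answer: 28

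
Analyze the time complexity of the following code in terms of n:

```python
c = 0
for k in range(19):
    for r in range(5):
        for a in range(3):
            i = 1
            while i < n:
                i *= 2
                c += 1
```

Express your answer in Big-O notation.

Each loop level contributes: 1 × 1 × 1 × log n. Multiplying the contributions gives O(log n).

Answer: O(log n)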